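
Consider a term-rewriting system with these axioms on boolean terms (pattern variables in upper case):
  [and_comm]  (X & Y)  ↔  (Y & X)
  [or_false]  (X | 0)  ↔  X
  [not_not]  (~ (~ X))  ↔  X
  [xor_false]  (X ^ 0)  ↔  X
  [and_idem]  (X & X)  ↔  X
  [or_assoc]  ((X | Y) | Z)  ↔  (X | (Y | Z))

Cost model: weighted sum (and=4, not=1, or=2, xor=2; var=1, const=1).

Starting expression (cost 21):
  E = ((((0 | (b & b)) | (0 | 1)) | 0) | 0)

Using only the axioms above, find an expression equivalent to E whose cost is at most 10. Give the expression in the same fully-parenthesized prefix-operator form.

((0 | b) | (0 | 1))   [cost 10]

step 1: and_idem (→) rewrites (b & b) into b, now ((((0 | b) | (0 | 1)) | 0) | 0)
step 2: or_false (→) rewrites (((0 | b) | (0 | 1)) | 0) into ((0 | b) | (0 | 1)), now (((0 | b) | (0 | 1)) | 0)
step 3: or_false (→) rewrites (((0 | b) | (0 | 1)) | 0) into ((0 | b) | (0 | 1)), reaching cost 10 (bound 10)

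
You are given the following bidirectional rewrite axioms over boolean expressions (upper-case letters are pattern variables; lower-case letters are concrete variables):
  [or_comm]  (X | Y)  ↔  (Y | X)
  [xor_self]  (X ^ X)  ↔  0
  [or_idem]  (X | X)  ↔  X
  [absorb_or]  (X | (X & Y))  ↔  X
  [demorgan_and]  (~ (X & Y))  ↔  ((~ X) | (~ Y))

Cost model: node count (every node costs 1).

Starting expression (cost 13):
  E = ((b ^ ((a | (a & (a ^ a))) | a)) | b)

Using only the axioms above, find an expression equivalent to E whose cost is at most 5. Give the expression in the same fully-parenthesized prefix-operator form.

step 1: xor_self (→) rewrites (a ^ a) into 0, now ((b ^ ((a | (a & 0)) | a)) | b)
step 2: absorb_or (→) rewrites (a | (a & 0)) into a, now ((b ^ (a | a)) | b)
step 3: or_idem (→) rewrites (a | a) into a, reaching cost 5 (bound 5)

((b ^ a) | b)   [cost 5]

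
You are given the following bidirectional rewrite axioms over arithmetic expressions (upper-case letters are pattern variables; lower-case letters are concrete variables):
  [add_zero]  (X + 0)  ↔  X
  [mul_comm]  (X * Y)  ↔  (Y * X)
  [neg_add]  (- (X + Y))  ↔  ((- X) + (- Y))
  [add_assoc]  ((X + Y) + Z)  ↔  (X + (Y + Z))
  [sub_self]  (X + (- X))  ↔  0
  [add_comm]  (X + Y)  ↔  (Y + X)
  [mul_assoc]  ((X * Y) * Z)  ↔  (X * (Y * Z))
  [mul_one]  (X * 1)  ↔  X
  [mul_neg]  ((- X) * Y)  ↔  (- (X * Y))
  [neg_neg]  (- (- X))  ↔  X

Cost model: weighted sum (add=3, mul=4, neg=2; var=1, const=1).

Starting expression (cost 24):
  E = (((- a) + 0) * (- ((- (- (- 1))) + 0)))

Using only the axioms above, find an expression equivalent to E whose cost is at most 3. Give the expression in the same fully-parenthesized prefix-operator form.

(- a)   [cost 3]

1. [add_zero →] ((- (- (- 1))) + 0)  →  (- (- (- 1)));  E = (((- a) + 0) * (- (- (- (- 1)))))
2. [neg_neg →] (- (- (- 1)))  →  (- 1);  E = (((- a) + 0) * (- (- 1)))
3. [neg_neg →] (- (- 1))  →  1;  E = (((- a) + 0) * 1)
4. [mul_one →] (((- a) + 0) * 1)  →  ((- a) + 0)
5. [add_zero →] ((- a) + 0)  →  (- a);  cost 3 ≤ 3, done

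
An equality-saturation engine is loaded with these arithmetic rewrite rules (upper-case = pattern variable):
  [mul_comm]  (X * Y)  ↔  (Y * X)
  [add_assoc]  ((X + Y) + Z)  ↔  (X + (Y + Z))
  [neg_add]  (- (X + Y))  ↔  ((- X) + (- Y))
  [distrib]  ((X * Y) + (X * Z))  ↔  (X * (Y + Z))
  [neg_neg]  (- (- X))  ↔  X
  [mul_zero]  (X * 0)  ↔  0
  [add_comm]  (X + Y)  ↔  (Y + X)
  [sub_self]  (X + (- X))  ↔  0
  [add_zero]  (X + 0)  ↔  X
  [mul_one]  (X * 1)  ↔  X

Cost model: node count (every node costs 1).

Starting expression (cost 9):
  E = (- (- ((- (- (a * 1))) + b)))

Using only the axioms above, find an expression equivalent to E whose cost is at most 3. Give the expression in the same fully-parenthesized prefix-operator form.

(1) (- (- (a * 1)))  =[neg_neg →]=  (a * 1)    ⊢ (- (- ((a * 1) + b)))
(2) (- (- ((a * 1) + b)))  =[neg_neg →]=  ((a * 1) + b)
(3) (a * 1)  =[mul_one →]=  a    ⊢ cost 3, within 3

(a + b)   [cost 3]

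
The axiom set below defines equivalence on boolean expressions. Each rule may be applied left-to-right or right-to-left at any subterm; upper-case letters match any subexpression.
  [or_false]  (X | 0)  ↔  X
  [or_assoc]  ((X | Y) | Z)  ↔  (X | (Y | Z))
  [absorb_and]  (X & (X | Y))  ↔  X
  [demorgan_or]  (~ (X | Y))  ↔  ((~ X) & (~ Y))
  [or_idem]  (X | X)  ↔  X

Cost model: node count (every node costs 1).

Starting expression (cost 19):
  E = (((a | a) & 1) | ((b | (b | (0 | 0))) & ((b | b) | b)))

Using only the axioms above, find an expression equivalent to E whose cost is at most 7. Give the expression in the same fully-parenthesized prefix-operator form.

step 1: or_false (→) rewrites (0 | 0) into 0, now (((a | a) & 1) | ((b | (b | 0)) & ((b | b) | b)))
step 2: or_false (→) rewrites (b | 0) into b, now (((a | a) & 1) | ((b | b) & ((b | b) | b)))
step 3: or_idem (→) rewrites (a | a) into a, now ((a & 1) | ((b | b) & ((b | b) | b)))
step 4: absorb_and (→) rewrites ((b | b) & ((b | b) | b)) into (b | b), reaching cost 7 (bound 7)

((a & 1) | (b | b))   [cost 7]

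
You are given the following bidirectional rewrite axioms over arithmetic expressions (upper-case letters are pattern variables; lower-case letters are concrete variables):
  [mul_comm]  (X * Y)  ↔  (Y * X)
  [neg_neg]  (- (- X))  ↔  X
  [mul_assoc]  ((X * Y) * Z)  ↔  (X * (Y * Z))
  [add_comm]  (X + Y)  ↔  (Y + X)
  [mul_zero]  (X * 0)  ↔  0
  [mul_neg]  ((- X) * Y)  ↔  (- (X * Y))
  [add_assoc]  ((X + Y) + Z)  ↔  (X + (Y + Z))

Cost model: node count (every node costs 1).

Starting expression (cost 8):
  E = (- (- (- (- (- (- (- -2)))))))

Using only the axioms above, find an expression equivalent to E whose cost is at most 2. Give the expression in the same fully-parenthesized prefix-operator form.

(- -2)   [cost 2]

(1) (- (- (- -2)))  =[neg_neg →]=  (- -2)    ⊢ (- (- (- (- (- -2)))))
(2) (- (- (- (- (- -2)))))  =[neg_neg →]=  (- (- (- -2)))
(3) (- (- (- -2)))  =[neg_neg →]=  (- -2)    ⊢ cost 2, within 2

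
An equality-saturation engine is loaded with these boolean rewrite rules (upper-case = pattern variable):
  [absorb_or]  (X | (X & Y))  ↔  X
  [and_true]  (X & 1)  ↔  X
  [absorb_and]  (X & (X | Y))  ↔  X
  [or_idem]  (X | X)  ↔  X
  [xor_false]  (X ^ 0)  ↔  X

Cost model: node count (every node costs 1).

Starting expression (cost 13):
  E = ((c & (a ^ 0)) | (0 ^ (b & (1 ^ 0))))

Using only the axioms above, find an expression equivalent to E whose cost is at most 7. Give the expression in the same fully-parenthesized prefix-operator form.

step 1: xor_false (→) rewrites (a ^ 0) into a, now ((c & a) | (0 ^ (b & (1 ^ 0))))
step 2: xor_false (→) rewrites (1 ^ 0) into 1, now ((c & a) | (0 ^ (b & 1)))
step 3: and_true (→) rewrites (b & 1) into b, reaching cost 7 (bound 7)

((c & a) | (0 ^ b))   [cost 7]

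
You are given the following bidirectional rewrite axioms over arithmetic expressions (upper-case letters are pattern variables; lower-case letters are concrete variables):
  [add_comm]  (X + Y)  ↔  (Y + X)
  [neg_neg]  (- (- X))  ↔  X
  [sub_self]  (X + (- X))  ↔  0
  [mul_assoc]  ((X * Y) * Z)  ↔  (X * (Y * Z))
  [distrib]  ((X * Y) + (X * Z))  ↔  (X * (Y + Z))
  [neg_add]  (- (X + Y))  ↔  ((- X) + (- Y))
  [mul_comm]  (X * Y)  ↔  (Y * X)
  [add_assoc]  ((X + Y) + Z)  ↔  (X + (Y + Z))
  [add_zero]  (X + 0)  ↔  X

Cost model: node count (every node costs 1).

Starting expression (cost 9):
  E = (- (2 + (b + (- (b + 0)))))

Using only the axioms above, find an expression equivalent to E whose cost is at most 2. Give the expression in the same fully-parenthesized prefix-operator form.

(1) (b + 0)  =[add_zero →]=  b    ⊢ (- (2 + (b + (- b))))
(2) (b + (- b))  =[sub_self →]=  0    ⊢ (- (2 + 0))
(3) (2 + 0)  =[add_zero →]=  2    ⊢ cost 2, within 2

(- 2)   [cost 2]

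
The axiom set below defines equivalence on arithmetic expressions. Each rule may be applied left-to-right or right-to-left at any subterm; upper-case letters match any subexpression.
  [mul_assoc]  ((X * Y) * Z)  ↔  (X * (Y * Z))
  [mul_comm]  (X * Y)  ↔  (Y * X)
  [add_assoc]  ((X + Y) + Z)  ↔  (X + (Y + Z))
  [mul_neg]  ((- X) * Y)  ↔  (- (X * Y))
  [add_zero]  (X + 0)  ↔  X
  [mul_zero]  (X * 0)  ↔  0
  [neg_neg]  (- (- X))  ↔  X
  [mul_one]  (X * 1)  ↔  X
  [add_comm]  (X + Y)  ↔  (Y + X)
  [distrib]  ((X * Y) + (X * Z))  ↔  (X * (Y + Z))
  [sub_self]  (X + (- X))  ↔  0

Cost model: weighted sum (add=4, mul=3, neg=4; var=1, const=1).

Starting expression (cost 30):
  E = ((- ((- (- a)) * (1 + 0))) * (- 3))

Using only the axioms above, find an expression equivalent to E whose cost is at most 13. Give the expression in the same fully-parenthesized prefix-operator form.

1. [neg_neg →] (- (- a))  →  a;  E = ((- (a * (1 + 0))) * (- 3))
2. [add_zero →] (1 + 0)  →  1;  E = ((- (a * 1)) * (- 3))
3. [mul_one →] (a * 1)  →  a;  cost 13 ≤ 13, done

((- a) * (- 3))   [cost 13]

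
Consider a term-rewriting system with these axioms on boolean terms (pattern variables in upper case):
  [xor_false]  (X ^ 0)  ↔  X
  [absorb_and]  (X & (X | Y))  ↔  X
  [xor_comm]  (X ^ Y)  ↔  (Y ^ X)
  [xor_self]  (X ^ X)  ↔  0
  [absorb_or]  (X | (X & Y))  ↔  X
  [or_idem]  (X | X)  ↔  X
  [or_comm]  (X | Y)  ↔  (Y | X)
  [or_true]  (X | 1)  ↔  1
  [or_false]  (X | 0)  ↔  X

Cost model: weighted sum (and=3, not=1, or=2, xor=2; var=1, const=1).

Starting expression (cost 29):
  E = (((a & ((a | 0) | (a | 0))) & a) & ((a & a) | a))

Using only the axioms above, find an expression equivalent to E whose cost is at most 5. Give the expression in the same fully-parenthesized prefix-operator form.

1. [or_idem →] ((a | 0) | (a | 0))  →  (a | 0);  E = (((a & (a | 0)) & a) & ((a & a) | a))
2. [absorb_and →] (a & (a | 0))  →  a;  E = ((a & a) & ((a & a) | a))
3. [absorb_and →] ((a & a) & ((a & a) | a))  →  (a & a);  cost 5 ≤ 5, done

(a & a)   [cost 5]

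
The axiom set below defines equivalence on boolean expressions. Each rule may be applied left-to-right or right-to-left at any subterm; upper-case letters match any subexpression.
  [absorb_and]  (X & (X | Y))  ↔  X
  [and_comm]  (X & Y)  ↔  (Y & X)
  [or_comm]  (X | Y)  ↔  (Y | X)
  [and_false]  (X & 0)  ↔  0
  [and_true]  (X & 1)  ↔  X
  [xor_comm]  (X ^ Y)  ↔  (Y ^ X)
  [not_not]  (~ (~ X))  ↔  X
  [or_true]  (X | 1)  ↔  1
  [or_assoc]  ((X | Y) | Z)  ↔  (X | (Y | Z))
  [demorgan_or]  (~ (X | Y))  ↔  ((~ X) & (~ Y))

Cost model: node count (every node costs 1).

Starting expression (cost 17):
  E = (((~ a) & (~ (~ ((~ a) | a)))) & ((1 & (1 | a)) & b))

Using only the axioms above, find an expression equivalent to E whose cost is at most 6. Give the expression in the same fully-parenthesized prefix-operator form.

((~ a) & (1 & b))   [cost 6]

(1) (~ (~ ((~ a) | a)))  =[not_not →]=  ((~ a) | a)    ⊢ (((~ a) & ((~ a) | a)) & ((1 & (1 | a)) & b))
(2) (1 & (1 | a))  =[absorb_and →]=  1    ⊢ (((~ a) & ((~ a) | a)) & (1 & b))
(3) ((~ a) & ((~ a) | a))  =[absorb_and →]=  (~ a)    ⊢ cost 6, within 6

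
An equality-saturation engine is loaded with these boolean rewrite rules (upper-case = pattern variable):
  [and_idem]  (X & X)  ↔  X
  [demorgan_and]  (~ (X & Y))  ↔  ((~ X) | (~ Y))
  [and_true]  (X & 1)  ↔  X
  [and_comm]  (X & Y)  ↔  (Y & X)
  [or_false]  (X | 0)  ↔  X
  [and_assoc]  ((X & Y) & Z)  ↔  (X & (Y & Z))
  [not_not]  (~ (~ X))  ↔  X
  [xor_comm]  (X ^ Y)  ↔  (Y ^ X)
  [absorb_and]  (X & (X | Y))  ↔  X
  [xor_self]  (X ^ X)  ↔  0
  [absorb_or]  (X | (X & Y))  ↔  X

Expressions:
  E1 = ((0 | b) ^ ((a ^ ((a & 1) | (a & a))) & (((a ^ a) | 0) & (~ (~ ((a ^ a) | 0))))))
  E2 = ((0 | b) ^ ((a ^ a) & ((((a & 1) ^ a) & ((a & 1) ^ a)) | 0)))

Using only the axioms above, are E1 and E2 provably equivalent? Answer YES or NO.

(1) (~ (~ ((a ^ a) | 0)))  =[not_not →]=  ((a ^ a) | 0)    ⊢ ((0 | b) ^ ((a ^ ((a & 1) | (a & a))) & (((a ^ a) | 0) & ((a ^ a) | 0))))
(2) (a & 1)  =[and_true →]=  a    ⊢ ((0 | b) ^ ((a ^ (a | (a & a))) & (((a ^ a) | 0) & ((a ^ a) | 0))))
(3) (((a ^ a) | 0) & ((a ^ a) | 0))  =[and_idem →]=  ((a ^ a) | 0)    ⊢ ((0 | b) ^ ((a ^ (a | (a & a))) & ((a ^ a) | 0)))
(4) (a | (a & a))  =[absorb_or →]=  a    ⊢ ((0 | b) ^ ((a ^ a) & ((a ^ a) | 0)))
(5) a  =[and_true ←]=  (a & 1)    ⊢ ((0 | b) ^ ((a ^ a) & (((a & 1) ^ a) | 0)))
(6) ((a & 1) ^ a)  =[and_idem ←]=  (((a & 1) ^ a) & ((a & 1) ^ a))    ⊢ E2

YES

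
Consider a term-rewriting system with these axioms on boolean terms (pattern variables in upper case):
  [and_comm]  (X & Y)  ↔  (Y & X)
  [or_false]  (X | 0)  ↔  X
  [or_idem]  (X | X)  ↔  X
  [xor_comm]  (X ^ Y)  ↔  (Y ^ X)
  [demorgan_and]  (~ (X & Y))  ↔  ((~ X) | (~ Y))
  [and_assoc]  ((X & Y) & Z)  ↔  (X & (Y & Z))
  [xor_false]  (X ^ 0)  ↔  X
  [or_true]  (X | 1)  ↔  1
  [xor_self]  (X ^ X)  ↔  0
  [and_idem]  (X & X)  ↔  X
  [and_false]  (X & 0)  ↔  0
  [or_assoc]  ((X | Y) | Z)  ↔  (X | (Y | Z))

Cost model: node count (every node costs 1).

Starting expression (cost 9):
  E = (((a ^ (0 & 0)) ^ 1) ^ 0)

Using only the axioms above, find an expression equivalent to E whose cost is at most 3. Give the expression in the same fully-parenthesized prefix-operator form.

1. [xor_false →] (((a ^ (0 & 0)) ^ 1) ^ 0)  →  ((a ^ (0 & 0)) ^ 1)
2. [and_idem →] (0 & 0)  →  0;  E = ((a ^ 0) ^ 1)
3. [xor_false →] (a ^ 0)  →  a;  cost 3 ≤ 3, done

(a ^ 1)   [cost 3]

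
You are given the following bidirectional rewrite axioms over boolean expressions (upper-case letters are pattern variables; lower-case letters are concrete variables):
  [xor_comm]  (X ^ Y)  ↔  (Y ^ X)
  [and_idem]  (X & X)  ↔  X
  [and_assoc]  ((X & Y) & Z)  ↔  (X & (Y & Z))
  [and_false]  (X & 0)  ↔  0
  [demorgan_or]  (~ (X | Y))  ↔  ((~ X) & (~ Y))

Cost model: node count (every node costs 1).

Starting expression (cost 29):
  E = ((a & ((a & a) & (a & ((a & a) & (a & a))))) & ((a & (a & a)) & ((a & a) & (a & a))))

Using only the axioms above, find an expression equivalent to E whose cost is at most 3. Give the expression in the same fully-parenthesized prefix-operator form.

step 1: and_idem (→) rewrites ((a & a) & (a & a)) into (a & a), now ((a & ((a & a) & (a & (a & a)))) & ((a & (a & a)) & ((a & a) & (a & a))))
step 2: and_idem (→) rewrites ((a & a) & (a & a)) into (a & a), now ((a & ((a & a) & (a & (a & a)))) & ((a & (a & a)) & (a & a)))
step 3: and_idem (→) rewrites (a & a) into a, now ((a & ((a & a) & (a & a))) & ((a & (a & a)) & (a & a)))
step 4: and_idem (→) rewrites ((a & a) & (a & a)) into (a & a), now ((a & (a & a)) & ((a & (a & a)) & (a & a)))
step 5: and_idem (→) rewrites (a & a) into a, now ((a & a) & ((a & (a & a)) & (a & a)))
step 6: and_idem (→) rewrites (a & a) into a, now (a & ((a & (a & a)) & (a & a)))
step 7: and_idem (→) rewrites (a & a) into a, now (a & ((a & a) & (a & a)))
step 8: and_idem (→) rewrites ((a & a) & (a & a)) into (a & a), now (a & (a & a))
step 9: and_idem (→) rewrites (a & a) into a, reaching cost 3 (bound 3)

(a & a)   [cost 3]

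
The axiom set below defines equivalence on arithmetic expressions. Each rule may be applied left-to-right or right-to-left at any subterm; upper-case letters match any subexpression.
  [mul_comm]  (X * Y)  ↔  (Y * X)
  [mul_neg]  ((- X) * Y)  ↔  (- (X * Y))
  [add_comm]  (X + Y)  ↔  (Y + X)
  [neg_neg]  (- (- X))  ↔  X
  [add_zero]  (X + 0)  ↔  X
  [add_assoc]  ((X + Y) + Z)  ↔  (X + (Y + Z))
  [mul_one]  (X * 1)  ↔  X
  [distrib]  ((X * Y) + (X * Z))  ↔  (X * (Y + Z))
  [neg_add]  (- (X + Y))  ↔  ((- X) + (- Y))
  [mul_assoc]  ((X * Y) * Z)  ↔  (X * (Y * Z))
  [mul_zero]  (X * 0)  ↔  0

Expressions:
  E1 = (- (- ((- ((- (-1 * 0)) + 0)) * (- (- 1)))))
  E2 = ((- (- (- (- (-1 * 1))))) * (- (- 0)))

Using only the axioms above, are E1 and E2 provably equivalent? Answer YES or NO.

(1) (- (- ((- ((- (-1 * 0)) + 0)) * (- (- 1)))))  =[neg_neg →]=  ((- ((- (-1 * 0)) + 0)) * (- (- 1)))
(2) (- (- 1))  =[neg_neg →]=  1    ⊢ ((- ((- (-1 * 0)) + 0)) * 1)
(3) ((- (-1 * 0)) + 0)  =[add_zero →]=  (- (-1 * 0))    ⊢ ((- (- (-1 * 0))) * 1)
(4) ((- (- (-1 * 0))) * 1)  =[mul_one →]=  (- (- (-1 * 0)))
(5) (- (- (-1 * 0)))  =[neg_neg →]=  (-1 * 0)
(6) 0  =[neg_neg ←]=  (- (- 0))    ⊢ (-1 * (- (- 0)))
(7) -1  =[mul_one ←]=  (-1 * 1)    ⊢ ((-1 * 1) * (- (- 0)))
(8) (-1 * 1)  =[neg_neg ←]=  (- (- (-1 * 1)))    ⊢ ((- (- (-1 * 1))) * (- (- 0)))
(9) (- (-1 * 1))  =[neg_neg ←]=  (- (- (- (-1 * 1))))    ⊢ E2

YES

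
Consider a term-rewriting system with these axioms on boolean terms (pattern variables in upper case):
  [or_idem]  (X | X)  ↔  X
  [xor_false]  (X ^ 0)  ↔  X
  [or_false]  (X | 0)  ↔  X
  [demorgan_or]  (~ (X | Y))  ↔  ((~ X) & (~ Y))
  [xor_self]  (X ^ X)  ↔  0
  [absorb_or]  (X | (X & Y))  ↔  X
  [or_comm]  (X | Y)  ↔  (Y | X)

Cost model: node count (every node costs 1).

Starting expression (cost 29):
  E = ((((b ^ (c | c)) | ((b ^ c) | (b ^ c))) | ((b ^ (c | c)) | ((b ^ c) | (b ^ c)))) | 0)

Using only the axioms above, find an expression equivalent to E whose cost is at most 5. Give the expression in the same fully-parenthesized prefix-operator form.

((b ^ c) | 0)   [cost 5]

(1) (((b ^ (c | c)) | ((b ^ c) | (b ^ c))) | ((b ^ (c | c)) | ((b ^ c) | (b ^ c))))  =[or_idem →]=  ((b ^ (c | c)) | ((b ^ c) | (b ^ c)))    ⊢ (((b ^ (c | c)) | ((b ^ c) | (b ^ c))) | 0)
(2) (c | c)  =[or_idem →]=  c    ⊢ (((b ^ c) | ((b ^ c) | (b ^ c))) | 0)
(3) ((b ^ c) | (b ^ c))  =[or_idem →]=  (b ^ c)    ⊢ (((b ^ c) | (b ^ c)) | 0)
(4) ((b ^ c) | (b ^ c))  =[or_idem →]=  (b ^ c)    ⊢ cost 5, within 5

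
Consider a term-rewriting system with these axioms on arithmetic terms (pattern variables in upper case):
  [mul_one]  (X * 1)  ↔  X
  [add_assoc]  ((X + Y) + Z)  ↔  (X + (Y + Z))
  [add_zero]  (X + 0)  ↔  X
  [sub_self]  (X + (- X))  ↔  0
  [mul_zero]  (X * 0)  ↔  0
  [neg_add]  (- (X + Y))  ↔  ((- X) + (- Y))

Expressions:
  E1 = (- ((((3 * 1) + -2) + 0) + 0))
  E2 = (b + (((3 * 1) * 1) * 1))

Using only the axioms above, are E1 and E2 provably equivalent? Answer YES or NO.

The axioms are sound identities: if E1 ↔* E2 then E1 and E2 evaluate identically under any assignment.
Under b=0: E1 evaluates to -1, E2 to 3. Distinct ⇒ no rewrite sequence connects them.

NO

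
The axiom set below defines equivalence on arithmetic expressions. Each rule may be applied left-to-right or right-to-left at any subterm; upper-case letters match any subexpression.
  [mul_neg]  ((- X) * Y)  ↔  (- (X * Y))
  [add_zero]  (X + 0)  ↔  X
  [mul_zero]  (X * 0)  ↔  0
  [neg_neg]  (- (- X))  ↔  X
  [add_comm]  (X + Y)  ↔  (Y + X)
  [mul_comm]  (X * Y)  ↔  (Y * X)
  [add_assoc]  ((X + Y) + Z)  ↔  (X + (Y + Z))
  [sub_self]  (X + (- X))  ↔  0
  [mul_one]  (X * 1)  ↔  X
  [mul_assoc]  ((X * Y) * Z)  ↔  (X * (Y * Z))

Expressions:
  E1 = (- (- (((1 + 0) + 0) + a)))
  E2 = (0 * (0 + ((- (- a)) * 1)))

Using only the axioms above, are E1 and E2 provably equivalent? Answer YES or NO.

The axioms are sound identities: if E1 ↔* E2 then E1 and E2 evaluate identically under any assignment.
Under a=0: E1 evaluates to 1, E2 to 0. Distinct ⇒ no rewrite sequence connects them.

NO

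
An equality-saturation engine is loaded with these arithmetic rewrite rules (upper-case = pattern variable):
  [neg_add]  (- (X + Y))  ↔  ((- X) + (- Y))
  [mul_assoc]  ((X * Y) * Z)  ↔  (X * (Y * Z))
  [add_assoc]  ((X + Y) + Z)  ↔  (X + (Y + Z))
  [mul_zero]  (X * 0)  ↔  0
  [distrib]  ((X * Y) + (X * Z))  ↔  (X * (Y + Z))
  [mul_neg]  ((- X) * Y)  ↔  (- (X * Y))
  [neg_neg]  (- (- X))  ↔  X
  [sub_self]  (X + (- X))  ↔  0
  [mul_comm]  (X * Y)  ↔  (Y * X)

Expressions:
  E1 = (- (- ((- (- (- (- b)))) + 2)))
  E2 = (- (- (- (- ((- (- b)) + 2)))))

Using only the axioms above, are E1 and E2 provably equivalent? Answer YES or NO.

(1) (- (- ((- (- (- (- b)))) + 2)))  =[neg_neg →]=  ((- (- (- (- b)))) + 2)
(2) (- (- (- b)))  =[neg_neg →]=  (- b)    ⊢ ((- (- b)) + 2)
(3) (- (- b))  =[neg_neg →]=  b    ⊢ (b + 2)
(4) (b + 2)  =[neg_neg ←]=  (- (- (b + 2)))
(5) (b + 2)  =[neg_neg ←]=  (- (- (b + 2)))    ⊢ (- (- (- (- (b + 2)))))
(6) b  =[neg_neg ←]=  (- (- b))    ⊢ E2

YES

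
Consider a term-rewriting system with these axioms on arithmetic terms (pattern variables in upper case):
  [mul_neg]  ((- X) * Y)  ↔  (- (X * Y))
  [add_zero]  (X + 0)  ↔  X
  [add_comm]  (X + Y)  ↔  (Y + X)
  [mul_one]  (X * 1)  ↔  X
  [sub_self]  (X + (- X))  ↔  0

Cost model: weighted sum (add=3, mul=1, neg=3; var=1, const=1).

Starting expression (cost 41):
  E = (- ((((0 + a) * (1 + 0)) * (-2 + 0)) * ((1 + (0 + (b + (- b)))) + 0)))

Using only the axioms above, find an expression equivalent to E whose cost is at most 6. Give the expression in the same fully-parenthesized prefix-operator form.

(- (a * -2))   [cost 6]

(1) (b + (- b))  =[sub_self →]=  0    ⊢ (- ((((0 + a) * (1 + 0)) * (-2 + 0)) * ((1 + (0 + 0)) + 0)))
(2) (0 + 0)  =[add_zero →]=  0    ⊢ (- ((((0 + a) * (1 + 0)) * (-2 + 0)) * ((1 + 0) + 0)))
(3) ((1 + 0) + 0)  =[add_zero →]=  (1 + 0)    ⊢ (- ((((0 + a) * (1 + 0)) * (-2 + 0)) * (1 + 0)))
(4) (-2 + 0)  =[add_zero →]=  -2    ⊢ (- ((((0 + a) * (1 + 0)) * -2) * (1 + 0)))
(5) (1 + 0)  =[add_zero →]=  1    ⊢ (- ((((0 + a) * (1 + 0)) * -2) * 1))
(6) (1 + 0)  =[add_zero →]=  1    ⊢ (- ((((0 + a) * 1) * -2) * 1))
(7) ((0 + a) * 1)  =[mul_one →]=  (0 + a)    ⊢ (- (((0 + a) * -2) * 1))
(8) (((0 + a) * -2) * 1)  =[mul_one →]=  ((0 + a) * -2)    ⊢ (- ((0 + a) * -2))
(9) (0 + a)  =[add_comm →]=  (a + 0)    ⊢ (- ((a + 0) * -2))
(10) (a + 0)  =[add_zero →]=  a    ⊢ cost 6, within 6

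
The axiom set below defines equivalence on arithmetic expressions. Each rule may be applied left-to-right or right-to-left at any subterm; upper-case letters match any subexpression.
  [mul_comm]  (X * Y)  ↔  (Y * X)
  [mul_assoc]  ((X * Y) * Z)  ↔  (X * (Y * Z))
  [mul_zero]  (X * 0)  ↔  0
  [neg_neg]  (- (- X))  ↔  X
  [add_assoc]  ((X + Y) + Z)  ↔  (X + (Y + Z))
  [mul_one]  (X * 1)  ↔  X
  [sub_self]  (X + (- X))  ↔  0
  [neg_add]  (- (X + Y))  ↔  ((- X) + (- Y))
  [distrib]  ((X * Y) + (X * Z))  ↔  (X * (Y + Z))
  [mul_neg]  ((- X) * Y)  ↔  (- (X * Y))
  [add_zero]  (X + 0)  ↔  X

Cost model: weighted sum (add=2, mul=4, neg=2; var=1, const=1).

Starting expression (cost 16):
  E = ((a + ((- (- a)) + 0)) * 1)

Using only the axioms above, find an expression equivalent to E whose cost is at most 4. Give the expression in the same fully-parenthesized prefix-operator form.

(a + a)   [cost 4]

step 1: add_zero (→) rewrites ((- (- a)) + 0) into (- (- a)), now ((a + (- (- a))) * 1)
step 2: neg_neg (→) rewrites (- (- a)) into a, now ((a + a) * 1)
step 3: mul_one (→) rewrites ((a + a) * 1) into (a + a), reaching cost 4 (bound 4)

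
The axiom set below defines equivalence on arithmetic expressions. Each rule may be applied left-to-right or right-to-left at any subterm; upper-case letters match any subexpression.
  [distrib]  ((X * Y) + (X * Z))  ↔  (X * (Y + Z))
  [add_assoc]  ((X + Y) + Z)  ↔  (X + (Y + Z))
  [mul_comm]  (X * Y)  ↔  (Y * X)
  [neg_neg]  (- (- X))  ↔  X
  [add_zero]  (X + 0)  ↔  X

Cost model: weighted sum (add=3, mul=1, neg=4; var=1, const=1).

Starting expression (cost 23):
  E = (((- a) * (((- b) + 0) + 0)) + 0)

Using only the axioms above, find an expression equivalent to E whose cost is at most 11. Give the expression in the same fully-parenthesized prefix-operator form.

((- a) * (- b))   [cost 11]

(1) (((- b) + 0) + 0)  =[add_zero →]=  ((- b) + 0)    ⊢ (((- a) * ((- b) + 0)) + 0)
(2) (((- a) * ((- b) + 0)) + 0)  =[add_zero →]=  ((- a) * ((- b) + 0))
(3) ((- b) + 0)  =[add_zero →]=  (- b)    ⊢ cost 11, within 11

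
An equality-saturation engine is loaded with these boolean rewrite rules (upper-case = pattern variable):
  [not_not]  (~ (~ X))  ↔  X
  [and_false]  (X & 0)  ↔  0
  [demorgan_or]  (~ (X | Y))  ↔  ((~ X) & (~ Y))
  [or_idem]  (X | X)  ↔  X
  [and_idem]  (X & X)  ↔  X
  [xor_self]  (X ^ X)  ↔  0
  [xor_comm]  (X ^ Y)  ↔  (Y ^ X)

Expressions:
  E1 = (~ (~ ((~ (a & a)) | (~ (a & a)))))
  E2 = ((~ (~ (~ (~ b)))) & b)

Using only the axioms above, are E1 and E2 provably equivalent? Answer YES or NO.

NO

Every axiom is a valid identity, so a rewrite proof would force E1 and E2 to agree under every assignment.
At a=0, b=0: E1 = 1 but E2 = 0; they differ, so no derivation exists.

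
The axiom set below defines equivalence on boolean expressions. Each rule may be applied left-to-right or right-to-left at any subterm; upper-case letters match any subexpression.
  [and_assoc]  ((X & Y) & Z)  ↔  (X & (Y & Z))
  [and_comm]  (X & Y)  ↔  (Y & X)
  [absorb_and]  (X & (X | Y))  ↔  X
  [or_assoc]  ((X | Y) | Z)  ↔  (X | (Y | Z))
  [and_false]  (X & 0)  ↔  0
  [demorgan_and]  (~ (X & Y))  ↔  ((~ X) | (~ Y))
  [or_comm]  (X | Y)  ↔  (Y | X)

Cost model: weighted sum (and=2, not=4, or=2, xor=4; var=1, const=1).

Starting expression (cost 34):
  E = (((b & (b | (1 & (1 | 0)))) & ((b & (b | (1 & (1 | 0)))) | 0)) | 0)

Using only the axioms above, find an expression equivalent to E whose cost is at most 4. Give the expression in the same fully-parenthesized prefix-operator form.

(b | 0)   [cost 4]

1. [absorb_and →] ((b & (b | (1 & (1 | 0)))) & ((b & (b | (1 & (1 | 0)))) | 0))  →  (b & (b | (1 & (1 | 0))));  E = ((b & (b | (1 & (1 | 0)))) | 0)
2. [absorb_and →] (1 & (1 | 0))  →  1;  E = ((b & (b | 1)) | 0)
3. [absorb_and →] (b & (b | 1))  →  b;  cost 4 ≤ 4, done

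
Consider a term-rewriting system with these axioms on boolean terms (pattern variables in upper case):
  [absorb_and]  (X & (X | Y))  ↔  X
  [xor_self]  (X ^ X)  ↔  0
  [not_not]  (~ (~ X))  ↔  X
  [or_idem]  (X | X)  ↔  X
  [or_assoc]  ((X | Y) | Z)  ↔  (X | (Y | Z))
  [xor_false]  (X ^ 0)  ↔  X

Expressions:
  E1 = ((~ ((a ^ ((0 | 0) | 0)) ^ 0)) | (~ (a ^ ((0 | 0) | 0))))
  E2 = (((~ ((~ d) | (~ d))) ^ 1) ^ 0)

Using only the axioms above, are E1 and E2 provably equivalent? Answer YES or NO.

All listed rules preserve value, hence provable equivalence implies equal values everywhere; look for a separating assignment.
a=0, d=1 gives E1 ↦ 1, E2 ↦ 0; values differ ⇒ not provably equivalent.

NO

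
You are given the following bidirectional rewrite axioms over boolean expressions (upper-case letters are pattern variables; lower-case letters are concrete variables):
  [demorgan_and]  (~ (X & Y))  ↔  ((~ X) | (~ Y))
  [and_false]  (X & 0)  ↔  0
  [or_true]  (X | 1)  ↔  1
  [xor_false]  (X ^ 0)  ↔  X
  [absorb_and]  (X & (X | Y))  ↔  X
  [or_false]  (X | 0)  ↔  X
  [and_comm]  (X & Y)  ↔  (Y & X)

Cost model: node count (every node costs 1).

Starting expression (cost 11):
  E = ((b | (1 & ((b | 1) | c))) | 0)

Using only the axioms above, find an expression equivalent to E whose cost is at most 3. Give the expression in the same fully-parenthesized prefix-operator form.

(b | 1)   [cost 3]

(1) (b | 1)  =[or_true →]=  1    ⊢ ((b | (1 & (1 | c))) | 0)
(2) (1 & (1 | c))  =[absorb_and →]=  1    ⊢ ((b | 1) | 0)
(3) ((b | 1) | 0)  =[or_false →]=  (b | 1)    ⊢ cost 3, within 3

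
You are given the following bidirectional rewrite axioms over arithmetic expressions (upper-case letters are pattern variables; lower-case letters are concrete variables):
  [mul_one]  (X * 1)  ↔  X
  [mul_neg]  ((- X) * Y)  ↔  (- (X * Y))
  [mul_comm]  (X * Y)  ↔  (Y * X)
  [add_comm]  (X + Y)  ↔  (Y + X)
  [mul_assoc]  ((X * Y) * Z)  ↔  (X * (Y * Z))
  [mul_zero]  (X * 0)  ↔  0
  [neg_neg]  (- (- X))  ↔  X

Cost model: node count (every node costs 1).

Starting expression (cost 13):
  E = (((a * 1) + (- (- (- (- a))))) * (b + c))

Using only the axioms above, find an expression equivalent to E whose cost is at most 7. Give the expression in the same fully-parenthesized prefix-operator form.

step 1: neg_neg (→) rewrites (- (- (- a))) into (- a), now (((a * 1) + (- (- a))) * (b + c))
step 2: mul_one (→) rewrites (a * 1) into a, now ((a + (- (- a))) * (b + c))
step 3: neg_neg (→) rewrites (- (- a)) into a, reaching cost 7 (bound 7)

((a + a) * (b + c))   [cost 7]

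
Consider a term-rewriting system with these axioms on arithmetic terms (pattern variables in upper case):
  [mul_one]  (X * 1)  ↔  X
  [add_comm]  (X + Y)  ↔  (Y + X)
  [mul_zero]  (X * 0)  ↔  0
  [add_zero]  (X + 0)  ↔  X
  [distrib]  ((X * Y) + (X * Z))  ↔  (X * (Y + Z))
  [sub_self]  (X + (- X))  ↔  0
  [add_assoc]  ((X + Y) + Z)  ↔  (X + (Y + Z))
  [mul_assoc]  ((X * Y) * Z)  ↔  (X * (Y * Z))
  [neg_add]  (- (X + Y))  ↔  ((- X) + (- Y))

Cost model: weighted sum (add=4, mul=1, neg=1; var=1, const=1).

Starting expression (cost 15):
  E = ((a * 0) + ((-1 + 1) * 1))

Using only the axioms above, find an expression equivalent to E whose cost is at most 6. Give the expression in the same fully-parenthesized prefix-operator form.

step 1: mul_one (→) rewrites ((-1 + 1) * 1) into (-1 + 1), now ((a * 0) + (-1 + 1))
step 2: mul_zero (→) rewrites (a * 0) into 0, now (0 + (-1 + 1))
step 3: add_comm (→) rewrites (0 + (-1 + 1)) into ((-1 + 1) + 0)
step 4: add_zero (→) rewrites ((-1 + 1) + 0) into (-1 + 1), reaching cost 6 (bound 6)

(-1 + 1)   [cost 6]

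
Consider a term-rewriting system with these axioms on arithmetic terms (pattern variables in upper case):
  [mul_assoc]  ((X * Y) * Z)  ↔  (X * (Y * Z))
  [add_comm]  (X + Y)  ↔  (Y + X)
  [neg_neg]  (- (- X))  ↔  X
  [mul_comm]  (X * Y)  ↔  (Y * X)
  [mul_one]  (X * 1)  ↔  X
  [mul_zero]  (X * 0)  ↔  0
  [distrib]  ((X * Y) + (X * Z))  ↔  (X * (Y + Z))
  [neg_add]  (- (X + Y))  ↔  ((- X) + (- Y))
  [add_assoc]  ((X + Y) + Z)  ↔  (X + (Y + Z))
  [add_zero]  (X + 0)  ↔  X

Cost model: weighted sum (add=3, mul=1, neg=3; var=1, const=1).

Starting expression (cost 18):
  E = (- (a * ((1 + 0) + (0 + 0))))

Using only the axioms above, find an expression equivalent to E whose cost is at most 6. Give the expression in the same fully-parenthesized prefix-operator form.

(- (a * 1))   [cost 6]

step 1: add_zero (→) rewrites (1 + 0) into 1, now (- (a * (1 + (0 + 0))))
step 2: add_zero (→) rewrites (0 + 0) into 0, now (- (a * (1 + 0)))
step 3: add_zero (→) rewrites (1 + 0) into 1, reaching cost 6 (bound 6)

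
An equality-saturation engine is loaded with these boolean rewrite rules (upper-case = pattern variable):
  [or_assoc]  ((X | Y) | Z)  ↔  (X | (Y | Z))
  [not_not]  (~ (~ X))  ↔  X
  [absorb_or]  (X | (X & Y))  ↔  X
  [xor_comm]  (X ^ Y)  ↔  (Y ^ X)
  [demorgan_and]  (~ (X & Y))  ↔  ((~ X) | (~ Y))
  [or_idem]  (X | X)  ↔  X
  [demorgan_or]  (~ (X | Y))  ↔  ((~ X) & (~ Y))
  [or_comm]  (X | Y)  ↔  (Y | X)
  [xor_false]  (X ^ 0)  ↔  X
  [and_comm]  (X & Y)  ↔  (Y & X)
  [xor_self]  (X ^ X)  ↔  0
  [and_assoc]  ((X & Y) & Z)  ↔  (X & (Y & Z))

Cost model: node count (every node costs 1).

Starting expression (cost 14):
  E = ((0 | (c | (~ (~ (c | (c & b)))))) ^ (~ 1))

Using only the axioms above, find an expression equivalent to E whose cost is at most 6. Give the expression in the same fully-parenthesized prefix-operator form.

step 1: not_not (→) rewrites (~ (~ (c | (c & b)))) into (c | (c & b)), now ((0 | (c | (c | (c & b)))) ^ (~ 1))
step 2: absorb_or (→) rewrites (c | (c & b)) into c, now ((0 | (c | c)) ^ (~ 1))
step 3: or_idem (→) rewrites (c | c) into c, reaching cost 6 (bound 6)

((0 | c) ^ (~ 1))   [cost 6]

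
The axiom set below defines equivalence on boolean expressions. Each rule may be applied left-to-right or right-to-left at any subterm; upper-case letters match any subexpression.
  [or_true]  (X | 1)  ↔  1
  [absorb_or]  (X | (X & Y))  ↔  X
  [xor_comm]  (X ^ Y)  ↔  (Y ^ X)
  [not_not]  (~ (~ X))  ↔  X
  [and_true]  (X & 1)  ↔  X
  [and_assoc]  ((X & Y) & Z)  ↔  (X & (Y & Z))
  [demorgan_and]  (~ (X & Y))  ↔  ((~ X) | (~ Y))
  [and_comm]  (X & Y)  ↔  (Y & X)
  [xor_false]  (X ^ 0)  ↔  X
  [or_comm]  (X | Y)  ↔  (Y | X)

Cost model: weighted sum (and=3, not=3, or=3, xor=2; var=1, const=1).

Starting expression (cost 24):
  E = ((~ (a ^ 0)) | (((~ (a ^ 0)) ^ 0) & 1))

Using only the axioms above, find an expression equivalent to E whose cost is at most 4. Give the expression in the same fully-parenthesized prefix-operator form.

(~ a)   [cost 4]

1. [xor_false →] ((~ (a ^ 0)) ^ 0)  →  (~ (a ^ 0));  E = ((~ (a ^ 0)) | ((~ (a ^ 0)) & 1))
2. [absorb_or →] ((~ (a ^ 0)) | ((~ (a ^ 0)) & 1))  →  (~ (a ^ 0))
3. [xor_false →] (a ^ 0)  →  a;  cost 4 ≤ 4, done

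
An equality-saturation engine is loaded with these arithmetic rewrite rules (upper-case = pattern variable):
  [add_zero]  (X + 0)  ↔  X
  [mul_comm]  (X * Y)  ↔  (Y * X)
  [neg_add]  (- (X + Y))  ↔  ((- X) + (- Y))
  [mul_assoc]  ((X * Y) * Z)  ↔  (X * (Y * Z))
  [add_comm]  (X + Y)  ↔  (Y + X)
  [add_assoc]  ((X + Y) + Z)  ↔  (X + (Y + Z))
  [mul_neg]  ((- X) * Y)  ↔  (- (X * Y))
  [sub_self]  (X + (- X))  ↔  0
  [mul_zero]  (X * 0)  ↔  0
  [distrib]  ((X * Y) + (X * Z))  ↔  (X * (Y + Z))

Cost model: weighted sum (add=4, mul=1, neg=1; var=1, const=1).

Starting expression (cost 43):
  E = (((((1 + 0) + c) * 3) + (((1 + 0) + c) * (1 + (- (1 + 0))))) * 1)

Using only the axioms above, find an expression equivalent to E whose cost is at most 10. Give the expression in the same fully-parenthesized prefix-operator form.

((1 + c) * (3 * 1))   [cost 10]

1. [add_zero →] (1 + 0)  →  1;  E = (((((1 + 0) + c) * 3) + (((1 + 0) + c) * (1 + (- 1)))) * 1)
2. [distrib →] ((((1 + 0) + c) * 3) + (((1 + 0) + c) * (1 + (- 1))))  →  (((1 + 0) + c) * (3 + (1 + (- 1))));  E = ((((1 + 0) + c) * (3 + (1 + (- 1)))) * 1)
3. [add_zero →] (1 + 0)  →  1;  E = (((1 + c) * (3 + (1 + (- 1)))) * 1)
4. [sub_self →] (1 + (- 1))  →  0;  E = (((1 + c) * (3 + 0)) * 1)
5. [mul_assoc →] (((1 + c) * (3 + 0)) * 1)  →  ((1 + c) * ((3 + 0) * 1))
6. [add_zero →] (3 + 0)  →  3;  cost 10 ≤ 10, done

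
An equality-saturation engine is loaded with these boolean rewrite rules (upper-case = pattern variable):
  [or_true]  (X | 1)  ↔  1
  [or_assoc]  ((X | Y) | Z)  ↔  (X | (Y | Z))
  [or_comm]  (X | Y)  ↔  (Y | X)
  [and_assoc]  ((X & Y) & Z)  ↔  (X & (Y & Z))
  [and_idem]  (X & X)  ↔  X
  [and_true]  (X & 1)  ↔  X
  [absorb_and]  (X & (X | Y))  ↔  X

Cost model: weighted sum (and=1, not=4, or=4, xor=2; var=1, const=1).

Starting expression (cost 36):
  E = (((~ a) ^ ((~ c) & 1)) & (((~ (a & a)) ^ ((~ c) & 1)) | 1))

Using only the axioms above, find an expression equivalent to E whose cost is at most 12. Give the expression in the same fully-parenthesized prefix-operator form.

((~ a) ^ (~ c))   [cost 12]

step 1: and_idem (→) rewrites (a & a) into a, now (((~ a) ^ ((~ c) & 1)) & (((~ a) ^ ((~ c) & 1)) | 1))
step 2: absorb_and (→) rewrites (((~ a) ^ ((~ c) & 1)) & (((~ a) ^ ((~ c) & 1)) | 1)) into ((~ a) ^ ((~ c) & 1))
step 3: and_true (→) rewrites ((~ c) & 1) into (~ c), reaching cost 12 (bound 12)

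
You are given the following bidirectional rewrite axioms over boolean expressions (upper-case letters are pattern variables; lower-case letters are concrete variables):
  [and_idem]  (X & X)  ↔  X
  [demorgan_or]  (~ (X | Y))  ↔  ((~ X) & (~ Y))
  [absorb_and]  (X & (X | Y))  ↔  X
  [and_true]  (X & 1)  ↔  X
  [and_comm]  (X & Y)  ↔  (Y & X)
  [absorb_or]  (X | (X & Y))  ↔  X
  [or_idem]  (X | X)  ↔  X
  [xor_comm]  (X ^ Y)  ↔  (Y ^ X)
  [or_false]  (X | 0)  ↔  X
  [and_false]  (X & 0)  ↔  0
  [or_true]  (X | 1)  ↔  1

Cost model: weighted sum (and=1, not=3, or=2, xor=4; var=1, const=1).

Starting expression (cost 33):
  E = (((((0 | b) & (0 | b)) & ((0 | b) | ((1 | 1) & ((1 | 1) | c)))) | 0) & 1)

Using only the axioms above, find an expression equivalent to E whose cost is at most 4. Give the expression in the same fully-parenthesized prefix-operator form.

step 1: absorb_and (→) rewrites ((1 | 1) & ((1 | 1) | c)) into (1 | 1), now (((((0 | b) & (0 | b)) & ((0 | b) | (1 | 1))) | 0) & 1)
step 2: or_idem (→) rewrites (1 | 1) into 1, now (((((0 | b) & (0 | b)) & ((0 | b) | 1)) | 0) & 1)
step 3: and_idem (→) rewrites ((0 | b) & (0 | b)) into (0 | b), now ((((0 | b) & ((0 | b) | 1)) | 0) & 1)
step 4: absorb_and (→) rewrites ((0 | b) & ((0 | b) | 1)) into (0 | b), now (((0 | b) | 0) & 1)
step 5: or_false (→) rewrites ((0 | b) | 0) into (0 | b), now ((0 | b) & 1)
step 6: and_true (→) rewrites ((0 | b) & 1) into (0 | b), reaching cost 4 (bound 4)

(0 | b)   [cost 4]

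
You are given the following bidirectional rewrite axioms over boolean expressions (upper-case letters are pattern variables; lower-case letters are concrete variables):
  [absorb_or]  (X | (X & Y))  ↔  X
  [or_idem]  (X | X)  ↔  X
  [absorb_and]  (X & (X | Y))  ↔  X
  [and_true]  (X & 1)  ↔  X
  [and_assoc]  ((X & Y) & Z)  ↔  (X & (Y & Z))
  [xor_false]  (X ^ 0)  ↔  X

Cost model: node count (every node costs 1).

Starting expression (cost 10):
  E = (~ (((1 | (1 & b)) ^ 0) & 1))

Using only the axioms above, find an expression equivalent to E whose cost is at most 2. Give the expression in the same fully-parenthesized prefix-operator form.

1. [xor_false →] ((1 | (1 & b)) ^ 0)  →  (1 | (1 & b));  E = (~ ((1 | (1 & b)) & 1))
2. [and_true →] ((1 | (1 & b)) & 1)  →  (1 | (1 & b));  E = (~ (1 | (1 & b)))
3. [absorb_or →] (1 | (1 & b))  →  1;  cost 2 ≤ 2, done

(~ 1)   [cost 2]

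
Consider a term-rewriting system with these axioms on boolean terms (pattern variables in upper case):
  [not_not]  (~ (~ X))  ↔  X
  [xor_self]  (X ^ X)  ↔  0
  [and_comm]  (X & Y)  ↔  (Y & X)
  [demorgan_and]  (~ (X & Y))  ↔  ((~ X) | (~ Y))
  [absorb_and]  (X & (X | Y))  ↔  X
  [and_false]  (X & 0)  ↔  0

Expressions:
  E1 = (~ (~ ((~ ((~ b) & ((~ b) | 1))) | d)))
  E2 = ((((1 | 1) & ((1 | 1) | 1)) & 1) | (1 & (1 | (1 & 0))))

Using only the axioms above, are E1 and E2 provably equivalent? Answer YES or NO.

NO

All listed rules preserve value, hence provable equivalence implies equal values everywhere; look for a separating assignment.
b=0, d=0 gives E1 ↦ 0, E2 ↦ 1; values differ ⇒ not provably equivalent.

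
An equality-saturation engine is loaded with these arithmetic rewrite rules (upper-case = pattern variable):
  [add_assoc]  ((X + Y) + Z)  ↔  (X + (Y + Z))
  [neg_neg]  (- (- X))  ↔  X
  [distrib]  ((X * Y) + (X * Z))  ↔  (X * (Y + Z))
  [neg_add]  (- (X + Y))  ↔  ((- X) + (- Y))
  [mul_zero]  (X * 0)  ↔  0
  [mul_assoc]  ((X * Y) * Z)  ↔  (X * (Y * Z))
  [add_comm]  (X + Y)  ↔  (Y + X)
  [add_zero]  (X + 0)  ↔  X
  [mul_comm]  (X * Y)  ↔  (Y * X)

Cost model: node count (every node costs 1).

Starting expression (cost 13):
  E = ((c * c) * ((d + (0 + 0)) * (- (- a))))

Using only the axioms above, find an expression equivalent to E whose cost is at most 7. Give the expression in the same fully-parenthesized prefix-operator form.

step 1: add_zero (→) rewrites (0 + 0) into 0, now ((c * c) * ((d + 0) * (- (- a))))
step 2: add_zero (→) rewrites (d + 0) into d, now ((c * c) * (d * (- (- a))))
step 3: neg_neg (→) rewrites (- (- a)) into a, reaching cost 7 (bound 7)

((c * c) * (d * a))   [cost 7]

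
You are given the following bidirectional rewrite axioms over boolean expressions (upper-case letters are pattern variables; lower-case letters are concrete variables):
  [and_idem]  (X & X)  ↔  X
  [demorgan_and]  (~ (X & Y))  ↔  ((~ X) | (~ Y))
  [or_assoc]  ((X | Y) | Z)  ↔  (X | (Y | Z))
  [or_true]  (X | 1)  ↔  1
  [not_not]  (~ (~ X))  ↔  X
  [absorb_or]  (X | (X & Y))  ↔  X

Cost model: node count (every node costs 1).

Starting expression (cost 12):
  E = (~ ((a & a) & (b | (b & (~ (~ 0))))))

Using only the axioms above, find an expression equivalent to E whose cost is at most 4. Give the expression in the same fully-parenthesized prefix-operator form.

(1) (~ (~ 0))  =[not_not →]=  0    ⊢ (~ ((a & a) & (b | (b & 0))))
(2) (b | (b & 0))  =[absorb_or →]=  b    ⊢ (~ ((a & a) & b))
(3) (a & a)  =[and_idem →]=  a    ⊢ cost 4, within 4

(~ (a & b))   [cost 4]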